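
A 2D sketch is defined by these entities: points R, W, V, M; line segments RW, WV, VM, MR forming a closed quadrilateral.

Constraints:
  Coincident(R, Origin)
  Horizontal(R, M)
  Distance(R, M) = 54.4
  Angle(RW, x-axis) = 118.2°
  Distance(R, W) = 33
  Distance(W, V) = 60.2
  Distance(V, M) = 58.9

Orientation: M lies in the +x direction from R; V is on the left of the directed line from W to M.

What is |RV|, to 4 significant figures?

68.12

Checks: |WV| = 60.20 ✓; |VM| = 58.90 ✓.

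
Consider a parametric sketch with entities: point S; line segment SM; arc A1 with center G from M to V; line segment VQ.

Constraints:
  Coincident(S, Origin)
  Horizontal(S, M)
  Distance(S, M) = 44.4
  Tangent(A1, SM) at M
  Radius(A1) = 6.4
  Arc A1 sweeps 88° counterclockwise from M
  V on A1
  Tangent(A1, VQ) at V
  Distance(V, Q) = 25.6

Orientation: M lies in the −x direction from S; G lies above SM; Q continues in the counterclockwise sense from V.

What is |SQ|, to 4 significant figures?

48.85

S is at the origin; S and M share the same y with |SM| = 44.4 and M on the −x side, so M = (-44.40, 0.000). The tangent condition forces GM to be normal to SM, so G = M + (0, 6.4) = (-44.40, 6.400). On A1, M sits at bearing -90° from G; an 88° counterclockwise sweep puts V at bearing -2°, so V = G + 6.4·(cos -2°, sin -2°) = (-38.00, 6.177). Since A1 is tangent to VQ there, GV ⟂ VQ, so VQ runs along (−sin -2°, cos -2°); with |VQ| = 25.6, Q = (-37.11, 31.76). Then |SQ| = |Q − S| = 48.85.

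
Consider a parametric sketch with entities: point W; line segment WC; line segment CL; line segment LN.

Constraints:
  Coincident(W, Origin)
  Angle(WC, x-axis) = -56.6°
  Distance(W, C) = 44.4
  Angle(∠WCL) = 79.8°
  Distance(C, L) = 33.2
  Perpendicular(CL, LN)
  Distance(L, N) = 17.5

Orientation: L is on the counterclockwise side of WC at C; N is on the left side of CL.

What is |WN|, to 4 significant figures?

36.45

∠WCL = 79.8°, so CL runs at -56.6° + (180° − 79.8°) = 43.60° from the x-axis; with |CL| = 33.2, L = C + 33.2·(cos 43.60°, sin 43.60°) = (48.48, -14.17). CL ⟂ LN; with |LN| = 17.5 on the left of CL, N = L + 17.5·(-0.6896, 0.7242) = (36.42, -1.499). Then |WN| = |N − W| = 36.45.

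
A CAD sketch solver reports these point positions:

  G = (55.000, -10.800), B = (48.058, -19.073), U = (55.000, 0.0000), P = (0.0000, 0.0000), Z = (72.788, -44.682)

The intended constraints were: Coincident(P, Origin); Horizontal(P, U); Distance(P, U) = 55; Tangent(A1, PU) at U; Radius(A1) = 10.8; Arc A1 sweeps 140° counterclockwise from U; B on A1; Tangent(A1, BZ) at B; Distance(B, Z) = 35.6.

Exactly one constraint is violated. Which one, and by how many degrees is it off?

Tangent(A1, BZ) at B — off by 6.00°.

P = (0.00, 0.00) ✓; P.y = 0.00, U.y = 0.00 ✓; |PU| = 55.00 ✓; ∠(GU, UP) = 90.00° ✓; |GU| = 10.80 ✓; bearing(G→B) − bearing(G→U) = 140.0° ✓; |GB| = 10.80 ✓; ∠(GB, BZ) = 96.00° ✗; |BZ| = 35.60 ✓.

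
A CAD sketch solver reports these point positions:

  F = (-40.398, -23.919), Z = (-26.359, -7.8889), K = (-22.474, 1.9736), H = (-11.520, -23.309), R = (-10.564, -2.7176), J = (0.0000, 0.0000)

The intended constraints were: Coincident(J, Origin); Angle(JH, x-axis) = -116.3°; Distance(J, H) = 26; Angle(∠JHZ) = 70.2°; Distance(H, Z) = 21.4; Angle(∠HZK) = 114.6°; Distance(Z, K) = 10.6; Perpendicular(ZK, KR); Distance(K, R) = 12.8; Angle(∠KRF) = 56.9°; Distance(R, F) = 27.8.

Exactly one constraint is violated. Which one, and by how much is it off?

Distance(R, F) = 27.8 — off by 8.80.

J = (0.00, 0.00) ✓; JH at -116.3° ✓; |JH| = 26.00 ✓; ∠JHZ = 70.20° ✓; |HZ| = 21.40 ✓; ∠HZK = 114.6° ✓; |ZK| = 10.60 ✓; ∠(ZK, KR) = 90.00° ✓; |KR| = 12.80 ✓; ∠KRF = 56.90° ✓; |RF| = 36.60 ✗.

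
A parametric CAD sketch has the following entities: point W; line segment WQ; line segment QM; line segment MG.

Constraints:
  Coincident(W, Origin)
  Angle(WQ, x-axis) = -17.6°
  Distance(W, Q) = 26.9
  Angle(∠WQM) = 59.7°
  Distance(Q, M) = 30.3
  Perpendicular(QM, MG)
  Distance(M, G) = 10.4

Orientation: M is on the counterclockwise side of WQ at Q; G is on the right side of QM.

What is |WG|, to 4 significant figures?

37.56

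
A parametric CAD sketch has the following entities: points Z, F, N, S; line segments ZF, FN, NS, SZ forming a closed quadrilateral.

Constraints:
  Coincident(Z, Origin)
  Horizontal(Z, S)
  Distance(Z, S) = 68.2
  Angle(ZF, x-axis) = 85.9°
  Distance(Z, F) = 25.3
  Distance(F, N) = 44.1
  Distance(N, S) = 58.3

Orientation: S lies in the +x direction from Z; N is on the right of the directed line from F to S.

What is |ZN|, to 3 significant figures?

21.6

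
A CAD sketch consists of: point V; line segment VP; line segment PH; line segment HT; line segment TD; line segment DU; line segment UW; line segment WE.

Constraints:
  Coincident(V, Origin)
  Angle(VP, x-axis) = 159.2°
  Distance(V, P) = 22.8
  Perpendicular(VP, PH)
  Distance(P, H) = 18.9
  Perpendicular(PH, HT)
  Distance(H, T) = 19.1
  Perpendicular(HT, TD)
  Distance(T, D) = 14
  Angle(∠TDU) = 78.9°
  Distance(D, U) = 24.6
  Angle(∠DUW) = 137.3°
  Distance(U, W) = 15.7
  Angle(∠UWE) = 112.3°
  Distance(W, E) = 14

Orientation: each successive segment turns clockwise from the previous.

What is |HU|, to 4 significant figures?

10.55

V is at the origin; VP runs at 159.2° with length 22.8, so P = (-21.31, 8.096). The perpendicularity gives PH at right angles to VP, so PH runs at 69.20°; with |PH| = 18.9, H = (-14.60, 25.76). The perpendicularity gives HT at right angles to PH, so HT runs at -20.80°; with |HT| = 19.1, T = (3.253, 18.98). HT ⟂ TD, so TD runs at -110.8°; with |TD| = 14.0, D = (-1.719, 5.895). ∠TDU = 78.9° gives DU at 148.1° from the x-axis; with |DU| = 24.6, U = (-22.60, 18.89). Then |HU| = |U − H| = 10.55.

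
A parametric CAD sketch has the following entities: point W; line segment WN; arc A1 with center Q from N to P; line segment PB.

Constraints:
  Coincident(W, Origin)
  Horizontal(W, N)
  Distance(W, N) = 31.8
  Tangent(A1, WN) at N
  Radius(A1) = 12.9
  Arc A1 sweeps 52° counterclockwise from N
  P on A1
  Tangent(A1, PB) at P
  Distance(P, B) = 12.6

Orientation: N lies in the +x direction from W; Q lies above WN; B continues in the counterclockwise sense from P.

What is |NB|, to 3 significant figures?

23.3

On A1, N sits at bearing -90° from Q; a 52° counterclockwise sweep puts P at bearing -38°, so P = Q + 12.9·(cos -38°, sin -38°) = (42.0, 4.96). A1 meets PB tangentially, so QP is at right angles to PB, so PB runs along (−sin -38°, cos -38°); with |PB| = 12.6, B = (49.7, 14.9). Then |NB| = |B − N| = 23.3.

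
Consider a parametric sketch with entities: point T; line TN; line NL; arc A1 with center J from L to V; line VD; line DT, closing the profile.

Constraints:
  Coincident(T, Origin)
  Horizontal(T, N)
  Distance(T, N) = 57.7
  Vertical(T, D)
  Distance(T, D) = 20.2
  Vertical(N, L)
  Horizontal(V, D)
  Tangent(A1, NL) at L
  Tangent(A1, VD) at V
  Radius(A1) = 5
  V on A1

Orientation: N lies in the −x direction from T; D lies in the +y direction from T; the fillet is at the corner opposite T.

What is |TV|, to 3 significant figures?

56.4

T is at the origin; T and N share the same y with |TN| = 57.7 and N on the −x side, so N = (-57.7, 0.00). T and D share the same x with |TD| = 20.2 and D on the +y side, so D = (0.00, 20.2). The virtual corner opposite T is at (-57.7, 20.2). Tangency of A1 to NL means the radius JL is perpendicular to NL and since A1 is tangent to VD there, JV ⟂ VD, with radius 5.0, so the center J sits 5.0 in from both sides at J = (-52.7, 15.2). That places the tangent points at L = (-57.7, 15.2) on NL and V = (-52.7, 20.2) on VD. Then |TV| = |V − T| = 56.4.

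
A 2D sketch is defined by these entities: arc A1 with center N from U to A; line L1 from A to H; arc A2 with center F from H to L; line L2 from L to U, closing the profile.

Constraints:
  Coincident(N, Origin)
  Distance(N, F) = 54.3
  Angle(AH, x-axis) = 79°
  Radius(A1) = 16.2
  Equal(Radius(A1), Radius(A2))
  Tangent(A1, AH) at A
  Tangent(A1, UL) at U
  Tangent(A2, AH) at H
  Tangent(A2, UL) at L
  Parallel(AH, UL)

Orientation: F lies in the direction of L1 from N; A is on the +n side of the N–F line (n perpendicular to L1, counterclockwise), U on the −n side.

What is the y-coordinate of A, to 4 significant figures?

3.091

N is at the origin and F lies 54.3 along u from N, so F = 54.3·u = (10.36, 53.30). Tangency of A1 to both parallel lines with radius 16.2 puts A and U at N ± 16.2·n: A = (-15.90, 3.091), U = (15.90, -3.091). So A.y = 3.091.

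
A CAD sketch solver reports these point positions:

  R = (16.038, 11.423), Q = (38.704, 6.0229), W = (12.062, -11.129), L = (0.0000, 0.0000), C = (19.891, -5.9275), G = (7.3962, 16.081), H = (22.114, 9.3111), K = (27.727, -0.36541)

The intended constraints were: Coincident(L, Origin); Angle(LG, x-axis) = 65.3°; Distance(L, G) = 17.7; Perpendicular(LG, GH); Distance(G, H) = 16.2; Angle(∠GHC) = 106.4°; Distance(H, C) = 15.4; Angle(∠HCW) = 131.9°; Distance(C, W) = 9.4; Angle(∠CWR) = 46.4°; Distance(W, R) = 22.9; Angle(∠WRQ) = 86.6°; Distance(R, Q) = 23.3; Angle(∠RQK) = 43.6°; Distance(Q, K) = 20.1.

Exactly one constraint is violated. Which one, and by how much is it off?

Distance(Q, K) = 20.1 — off by 7.40.

L = (0.00, 0.00) ✓; LG at 65.30° ✓; |LG| = 17.70 ✓; ∠(LG, GH) = 90.00° ✓; |GH| = 16.20 ✓; ∠GHC = 106.4° ✓; |HC| = 15.40 ✓; ∠HCW = 131.9° ✓; |CW| = 9.399 ✓; ∠CWR = 46.40° ✓; |WR| = 22.90 ✓; ∠WRQ = 86.60° ✓; |RQ| = 23.30 ✓; ∠RQK = 43.60° ✓; |QK| = 12.70 ✗.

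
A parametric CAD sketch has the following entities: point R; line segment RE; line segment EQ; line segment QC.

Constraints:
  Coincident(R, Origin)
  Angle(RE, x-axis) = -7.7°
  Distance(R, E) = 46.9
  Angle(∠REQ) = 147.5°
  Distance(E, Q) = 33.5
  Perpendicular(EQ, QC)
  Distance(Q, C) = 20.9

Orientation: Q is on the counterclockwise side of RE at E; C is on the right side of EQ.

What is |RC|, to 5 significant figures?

86.384

R is at the origin; RE runs at -7.7° with length 46.9, so E = 46.9·(cos -7.7°, sin -7.7°) = (46.477, -6.2840). ∠REQ = 147.5°, so EQ runs at -7.7° + (180° − 147.5°) = 24.800° from the x-axis; with |EQ| = 33.5, Q = E + 33.5·(cos 24.800°, sin 24.800°) = (76.888, 7.7677). The perpendicularity gives QC at right angles to EQ; with |QC| = 20.9 on the right of EQ, C = Q + 20.9·(0.41945, -0.90778) = (85.654, -11.205). Then |RC| = |C − R| = 86.384.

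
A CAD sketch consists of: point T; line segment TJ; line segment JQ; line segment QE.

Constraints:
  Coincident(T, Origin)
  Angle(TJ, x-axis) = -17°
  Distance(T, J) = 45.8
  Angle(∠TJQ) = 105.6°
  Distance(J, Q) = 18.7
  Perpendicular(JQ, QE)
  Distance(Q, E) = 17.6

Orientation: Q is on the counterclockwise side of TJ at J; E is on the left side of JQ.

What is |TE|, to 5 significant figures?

40.804

T is at the origin; TJ runs at -17.0° with length 45.8, so J = 45.8·(cos -17.0°, sin -17.0°) = (43.799, -13.391). ∠TJQ = 105.6°, so JQ runs at -17.0° + (180° − 105.6°) = 57.400° from the x-axis; with |JQ| = 18.7, Q = J + 18.7·(cos 57.400°, sin 57.400°) = (53.874, 2.3632). JQ ⟂ QE; with |QE| = 17.6 on the left of JQ, E = Q + 17.6·(-0.84245, 0.53877) = (39.047, 11.846). Then |TE| = |E − T| = 40.804.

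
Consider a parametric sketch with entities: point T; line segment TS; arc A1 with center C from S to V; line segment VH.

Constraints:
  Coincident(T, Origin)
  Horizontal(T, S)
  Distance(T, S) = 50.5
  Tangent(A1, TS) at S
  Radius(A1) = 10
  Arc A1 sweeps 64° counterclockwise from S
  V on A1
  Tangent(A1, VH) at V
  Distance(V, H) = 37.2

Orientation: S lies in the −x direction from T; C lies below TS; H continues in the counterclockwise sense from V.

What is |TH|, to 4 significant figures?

85.26

On A1, S sits at bearing 90° from C; a 64° counterclockwise sweep puts V at bearing 154°, so V = C + 10.0·(cos 154°, sin 154°) = (-59.49, -5.616). Tangency of A1 to VH means the radius CV is perpendicular to VH, so VH runs along (−sin 154°, cos 154°); with |VH| = 37.2, H = (-75.80, -39.05). Then |TH| = |H − T| = 85.26.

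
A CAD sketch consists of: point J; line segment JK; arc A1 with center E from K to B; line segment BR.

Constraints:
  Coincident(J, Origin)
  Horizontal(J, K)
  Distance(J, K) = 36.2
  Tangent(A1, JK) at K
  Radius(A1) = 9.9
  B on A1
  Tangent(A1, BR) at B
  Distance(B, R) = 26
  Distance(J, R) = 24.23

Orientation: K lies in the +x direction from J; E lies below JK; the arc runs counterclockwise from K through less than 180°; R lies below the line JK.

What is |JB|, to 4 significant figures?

29.26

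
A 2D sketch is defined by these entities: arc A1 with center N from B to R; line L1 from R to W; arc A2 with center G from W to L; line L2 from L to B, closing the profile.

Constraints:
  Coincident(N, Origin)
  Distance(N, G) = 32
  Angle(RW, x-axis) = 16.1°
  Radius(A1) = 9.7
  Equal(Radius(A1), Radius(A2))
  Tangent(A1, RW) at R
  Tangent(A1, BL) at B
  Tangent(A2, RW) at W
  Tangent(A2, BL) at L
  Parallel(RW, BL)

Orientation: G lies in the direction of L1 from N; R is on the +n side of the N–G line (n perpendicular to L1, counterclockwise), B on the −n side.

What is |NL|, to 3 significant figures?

33.4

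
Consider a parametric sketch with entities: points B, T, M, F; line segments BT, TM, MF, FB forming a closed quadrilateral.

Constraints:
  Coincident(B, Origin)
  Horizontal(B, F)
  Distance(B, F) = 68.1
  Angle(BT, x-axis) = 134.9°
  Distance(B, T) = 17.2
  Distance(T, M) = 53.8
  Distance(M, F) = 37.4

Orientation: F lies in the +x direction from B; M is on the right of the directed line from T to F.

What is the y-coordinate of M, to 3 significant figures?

-15.4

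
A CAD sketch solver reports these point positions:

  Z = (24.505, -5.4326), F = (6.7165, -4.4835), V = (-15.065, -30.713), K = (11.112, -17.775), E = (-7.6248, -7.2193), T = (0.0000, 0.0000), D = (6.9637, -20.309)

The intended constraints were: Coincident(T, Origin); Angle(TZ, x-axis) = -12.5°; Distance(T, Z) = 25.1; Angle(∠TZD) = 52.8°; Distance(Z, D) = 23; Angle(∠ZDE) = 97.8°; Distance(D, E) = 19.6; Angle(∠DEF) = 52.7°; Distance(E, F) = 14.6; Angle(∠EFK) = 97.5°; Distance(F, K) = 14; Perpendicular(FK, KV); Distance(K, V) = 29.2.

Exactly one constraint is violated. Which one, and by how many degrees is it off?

Perpendicular(FK, KV) — off by 8.00°.

T = (0.00, 0.00) ✓; TZ at -12.50° ✓; |TZ| = 25.10 ✓; ∠TZD = 52.80° ✓; |ZD| = 23.00 ✓; ∠ZDE = 97.80° ✓; |DE| = 19.60 ✓; ∠DEF = 52.70° ✓; |EF| = 14.60 ✓; ∠EFK = 97.50° ✓; |FK| = 14.00 ✓; ∠(FK, KV) = 82.00° ✗; |KV| = 29.20 ✓.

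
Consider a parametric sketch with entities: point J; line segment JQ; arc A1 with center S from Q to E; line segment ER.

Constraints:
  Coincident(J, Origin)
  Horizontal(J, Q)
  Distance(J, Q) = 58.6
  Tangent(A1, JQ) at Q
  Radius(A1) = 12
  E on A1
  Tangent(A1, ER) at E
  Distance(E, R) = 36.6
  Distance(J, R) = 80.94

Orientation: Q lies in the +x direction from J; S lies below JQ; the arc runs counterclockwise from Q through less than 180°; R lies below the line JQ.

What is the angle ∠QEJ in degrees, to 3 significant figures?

103°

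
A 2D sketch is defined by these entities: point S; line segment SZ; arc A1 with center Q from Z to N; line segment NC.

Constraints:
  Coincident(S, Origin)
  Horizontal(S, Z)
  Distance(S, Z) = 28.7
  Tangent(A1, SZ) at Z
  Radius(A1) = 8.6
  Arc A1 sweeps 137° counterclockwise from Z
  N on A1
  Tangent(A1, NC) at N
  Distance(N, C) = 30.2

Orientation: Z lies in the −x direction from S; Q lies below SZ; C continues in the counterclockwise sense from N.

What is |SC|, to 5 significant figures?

37.616

S is at the origin; S and Z share the same y with |SZ| = 28.7 and Z on the −x side, so Z = (-28.700, 0.0000). The tangent condition forces QZ to be normal to SZ, so Q = Z + (0, -8.6) = (-28.700, -8.6000). On A1, Z sits at bearing 90° from Q; a 137° counterclockwise sweep puts N at bearing 227°, so N = Q + 8.6·(cos 227°, sin 227°) = (-34.565, -14.890). A1 meets NC tangentially, so QN is at right angles to NC, so NC runs along (−sin 227°, cos 227°); with |NC| = 30.2, C = (-12.478, -35.486). Then |SC| = |C − S| = 37.616.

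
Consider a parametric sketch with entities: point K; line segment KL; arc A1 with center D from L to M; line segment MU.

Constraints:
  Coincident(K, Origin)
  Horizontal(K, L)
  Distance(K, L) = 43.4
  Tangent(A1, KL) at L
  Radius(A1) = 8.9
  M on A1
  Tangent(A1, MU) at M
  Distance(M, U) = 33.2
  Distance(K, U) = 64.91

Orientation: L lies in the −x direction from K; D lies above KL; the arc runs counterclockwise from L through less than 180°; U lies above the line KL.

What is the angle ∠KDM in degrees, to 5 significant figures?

35.557°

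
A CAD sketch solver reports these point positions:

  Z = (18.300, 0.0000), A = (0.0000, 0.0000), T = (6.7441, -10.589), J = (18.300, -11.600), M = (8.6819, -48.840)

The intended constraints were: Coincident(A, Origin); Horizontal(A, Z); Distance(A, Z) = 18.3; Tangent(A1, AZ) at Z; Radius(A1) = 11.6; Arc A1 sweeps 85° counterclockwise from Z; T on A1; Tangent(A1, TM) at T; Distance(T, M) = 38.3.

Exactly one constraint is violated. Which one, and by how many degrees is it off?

Tangent(A1, TM) at T — off by 7.90°.

A = (0.00, 0.00) ✓; A.y = 0.00, Z.y = 0.00 ✓; |AZ| = 18.30 ✓; ∠(JZ, ZA) = 90.00° ✓; |JZ| = 11.60 ✓; bearing(J→T) − bearing(J→Z) = 85.00° ✓; |JT| = 11.60 ✓; ∠(JT, TM) = 82.10° ✗; |TM| = 38.30 ✓.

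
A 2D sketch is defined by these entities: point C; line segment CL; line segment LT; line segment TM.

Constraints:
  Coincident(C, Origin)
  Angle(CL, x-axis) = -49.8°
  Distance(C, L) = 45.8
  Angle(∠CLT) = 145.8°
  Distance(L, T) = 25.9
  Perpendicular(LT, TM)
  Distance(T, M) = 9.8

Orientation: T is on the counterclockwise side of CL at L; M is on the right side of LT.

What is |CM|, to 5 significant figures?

73.015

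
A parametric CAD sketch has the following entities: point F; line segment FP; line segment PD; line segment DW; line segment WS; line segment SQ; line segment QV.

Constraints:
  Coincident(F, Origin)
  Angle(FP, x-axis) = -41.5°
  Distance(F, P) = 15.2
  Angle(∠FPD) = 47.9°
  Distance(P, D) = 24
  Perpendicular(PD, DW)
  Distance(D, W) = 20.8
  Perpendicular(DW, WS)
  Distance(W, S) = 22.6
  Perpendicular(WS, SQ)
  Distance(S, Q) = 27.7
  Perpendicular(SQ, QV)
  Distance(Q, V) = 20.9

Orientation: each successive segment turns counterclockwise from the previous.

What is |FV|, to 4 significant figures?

21.84

F is at the origin; FP runs at -41.5° with length 15.2, so P = (11.38, -10.07). ∠FPD = 47.9° gives PD at 90.60° from the x-axis; with |PD| = 24.0, D = (11.13, 13.93). PD is perpendicular to DW, so DW runs at -179.4°; with |DW| = 20.8, W = (-9.666, 13.71). The perpendicularity gives WS at right angles to DW, so WS runs at -89.40°; with |WS| = 22.6, S = (-9.429, -8.890). WS ⟂ SQ, so SQ runs at 0.6000°; with |SQ| = 27.7, Q = (18.27, -8.600). SQ is perpendicular to QV, so QV runs at 90.60°; with |QV| = 20.9, V = (18.05, 12.30). Then |FV| = |V − F| = 21.84.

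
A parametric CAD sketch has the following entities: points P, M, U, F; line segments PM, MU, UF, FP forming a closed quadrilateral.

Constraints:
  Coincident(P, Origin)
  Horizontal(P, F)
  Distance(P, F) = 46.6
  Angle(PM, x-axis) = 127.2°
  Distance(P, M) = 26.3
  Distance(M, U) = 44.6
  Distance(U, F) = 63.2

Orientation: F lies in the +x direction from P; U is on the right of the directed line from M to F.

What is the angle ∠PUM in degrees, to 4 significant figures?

32.13°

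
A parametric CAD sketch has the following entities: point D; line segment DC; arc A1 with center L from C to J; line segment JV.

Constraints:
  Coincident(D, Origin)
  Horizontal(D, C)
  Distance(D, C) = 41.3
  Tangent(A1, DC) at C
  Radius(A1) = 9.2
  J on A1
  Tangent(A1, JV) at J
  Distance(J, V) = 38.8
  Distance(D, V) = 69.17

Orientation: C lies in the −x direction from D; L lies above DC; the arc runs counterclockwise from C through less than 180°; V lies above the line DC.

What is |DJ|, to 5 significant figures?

35.509

D is at the origin; DC is horizontal with |DC| = 41.3 and C on the −x side, so C = (-41.300, 0.0000). Since A1 is tangent to DC there, LC ⟂ DC, so L = C + (0, 9.2) = (-41.300, 9.2000). Since LJ ⟂ JV (tangency), |LV| = √(9.2² + 38.8²) = 39.876 regardless of where J sits on A1. So V lies on both circle(D, 69.17) and circle(L, 39.876); the above-DC intersection is V = (-49.611, 48.200). J is the foot of the tangent from V: J = (-32.987, 13.142).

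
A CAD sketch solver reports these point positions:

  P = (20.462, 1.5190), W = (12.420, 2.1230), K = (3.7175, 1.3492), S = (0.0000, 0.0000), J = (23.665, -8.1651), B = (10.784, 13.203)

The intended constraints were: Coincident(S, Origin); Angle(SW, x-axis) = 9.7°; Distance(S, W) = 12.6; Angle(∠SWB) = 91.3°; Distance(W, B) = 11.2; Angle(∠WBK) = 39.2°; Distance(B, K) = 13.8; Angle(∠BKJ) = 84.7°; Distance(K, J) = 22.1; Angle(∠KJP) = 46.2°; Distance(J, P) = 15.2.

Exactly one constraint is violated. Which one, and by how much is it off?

Distance(J, P) = 15.2 — off by 5.00.

S = (0.00, 0.00) ✓; SW at 9.700° ✓; |SW| = 12.60 ✓; ∠SWB = 91.30° ✓; |WB| = 11.20 ✓; ∠WBK = 39.20° ✓; |BK| = 13.80 ✓; ∠BKJ = 84.70° ✓; |KJ| = 22.10 ✓; ∠KJP = 46.20° ✓; |JP| = 10.20 ✗.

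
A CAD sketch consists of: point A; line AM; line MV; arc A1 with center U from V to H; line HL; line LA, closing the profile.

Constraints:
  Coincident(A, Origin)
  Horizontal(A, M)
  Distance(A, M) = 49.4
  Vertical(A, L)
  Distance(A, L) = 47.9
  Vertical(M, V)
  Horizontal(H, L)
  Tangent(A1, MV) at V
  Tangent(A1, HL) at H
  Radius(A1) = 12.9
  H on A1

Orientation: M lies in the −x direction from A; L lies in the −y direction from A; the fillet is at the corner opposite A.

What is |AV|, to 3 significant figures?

60.5

A is at the origin; A and M share the same y with |AM| = 49.4 and M on the −x side, so M = (-49.4, 0.00). A and L share the same x with |AL| = 47.9 and L on the −y side, so L = (0.00, -47.9). The virtual corner opposite A is at (-49.4, -47.9). Tangency of A1 to MV means the radius UV is perpendicular to MV and tangency of A1 to HL means the radius UH is perpendicular to HL, with radius 12.9, so the center U sits 12.9 in from both sides at U = (-36.5, -35.0). That places the tangent points at V = (-49.4, -35.0) on MV and H = (-36.5, -47.9) on HL. Then |AV| = |V − A| = 60.5.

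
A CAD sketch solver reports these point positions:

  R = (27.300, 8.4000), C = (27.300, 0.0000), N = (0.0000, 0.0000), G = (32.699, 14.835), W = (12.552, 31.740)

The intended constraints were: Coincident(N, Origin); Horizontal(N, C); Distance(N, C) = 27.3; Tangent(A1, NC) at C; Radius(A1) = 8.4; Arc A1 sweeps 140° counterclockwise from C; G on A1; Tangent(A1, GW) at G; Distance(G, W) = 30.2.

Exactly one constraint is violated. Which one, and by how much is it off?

Distance(G, W) = 30.2 — off by 3.90.

N = (0.00, 0.00) ✓; N.y = 0.00, C.y = 0.00 ✓; |NC| = 27.30 ✓; ∠(RC, CN) = 90.00° ✓; |RC| = 8.400 ✓; bearing(R→G) − bearing(R→C) = 140.0° ✓; |RG| = 8.400 ✓; ∠(RG, GW) = 90.00° ✓; |GW| = 26.30 ✗.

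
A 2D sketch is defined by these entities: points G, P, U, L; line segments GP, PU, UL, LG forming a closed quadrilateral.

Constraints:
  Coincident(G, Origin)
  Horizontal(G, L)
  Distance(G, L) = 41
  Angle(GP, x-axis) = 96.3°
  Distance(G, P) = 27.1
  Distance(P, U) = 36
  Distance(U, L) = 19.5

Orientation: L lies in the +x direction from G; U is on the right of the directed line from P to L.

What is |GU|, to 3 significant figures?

21.5

Checks: |PU| = 36.00 ✓; |UL| = 19.50 ✓.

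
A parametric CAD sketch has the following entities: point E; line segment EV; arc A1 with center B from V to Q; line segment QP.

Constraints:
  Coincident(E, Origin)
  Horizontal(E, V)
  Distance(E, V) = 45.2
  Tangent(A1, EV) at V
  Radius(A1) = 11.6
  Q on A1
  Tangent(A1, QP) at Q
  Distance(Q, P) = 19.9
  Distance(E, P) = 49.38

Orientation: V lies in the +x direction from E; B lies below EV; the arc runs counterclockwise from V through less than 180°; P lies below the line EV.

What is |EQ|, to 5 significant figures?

36.274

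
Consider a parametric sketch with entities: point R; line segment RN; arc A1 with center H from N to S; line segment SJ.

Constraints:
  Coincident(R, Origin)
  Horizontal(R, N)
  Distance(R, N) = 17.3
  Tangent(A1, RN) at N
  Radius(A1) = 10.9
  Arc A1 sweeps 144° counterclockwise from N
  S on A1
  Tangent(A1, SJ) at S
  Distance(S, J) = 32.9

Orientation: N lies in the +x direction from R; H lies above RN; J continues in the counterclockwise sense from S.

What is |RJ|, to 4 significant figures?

39.16

On A1, N sits at bearing -90° from H; a 144° counterclockwise sweep puts S at bearing 54°, so S = H + 10.9·(cos 54°, sin 54°) = (23.71, 19.72). A1 meets SJ tangentially, so HS is at right angles to SJ, so SJ runs along (−sin 54°, cos 54°); with |SJ| = 32.9, J = (-2.910, 39.06). Then |RJ| = |J − R| = 39.16.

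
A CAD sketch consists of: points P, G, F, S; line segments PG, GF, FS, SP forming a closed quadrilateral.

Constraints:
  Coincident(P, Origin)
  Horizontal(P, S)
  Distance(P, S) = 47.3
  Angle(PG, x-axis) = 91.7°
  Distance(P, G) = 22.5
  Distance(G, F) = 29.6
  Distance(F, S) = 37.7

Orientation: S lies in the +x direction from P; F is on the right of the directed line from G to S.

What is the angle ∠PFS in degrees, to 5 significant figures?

144.85°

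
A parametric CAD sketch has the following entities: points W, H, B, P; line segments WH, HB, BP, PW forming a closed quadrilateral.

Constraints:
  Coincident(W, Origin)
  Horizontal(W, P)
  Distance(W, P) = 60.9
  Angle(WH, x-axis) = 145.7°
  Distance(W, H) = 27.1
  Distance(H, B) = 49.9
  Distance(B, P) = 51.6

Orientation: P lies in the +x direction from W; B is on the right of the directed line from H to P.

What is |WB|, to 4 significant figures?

23.72

Checks: |HB| = 49.90 ✓; |BP| = 51.60 ✓.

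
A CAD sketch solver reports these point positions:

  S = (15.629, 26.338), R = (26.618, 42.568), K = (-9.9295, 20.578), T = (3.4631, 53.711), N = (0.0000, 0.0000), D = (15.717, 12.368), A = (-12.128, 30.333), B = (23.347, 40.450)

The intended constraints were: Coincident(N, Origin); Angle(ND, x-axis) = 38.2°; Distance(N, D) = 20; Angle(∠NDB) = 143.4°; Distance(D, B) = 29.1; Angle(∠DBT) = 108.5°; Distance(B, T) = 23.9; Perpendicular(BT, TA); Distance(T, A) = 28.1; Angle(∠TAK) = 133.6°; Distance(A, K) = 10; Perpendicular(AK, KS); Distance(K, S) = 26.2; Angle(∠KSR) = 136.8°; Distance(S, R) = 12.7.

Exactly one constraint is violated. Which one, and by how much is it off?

Distance(S, R) = 12.7 — off by 6.90.

N = (0.00, 0.00) ✓; ND at 38.20° ✓; |ND| = 20.00 ✓; ∠NDB = 143.4° ✓; |DB| = 29.10 ✓; ∠DBT = 108.5° ✓; |BT| = 23.90 ✓; ∠(BT, TA) = 90.00° ✓; |TA| = 28.10 ✓; ∠TAK = 133.6° ✓; |AK| = 10.00 ✓; ∠(AK, KS) = 90.00° ✓; |KS| = 26.20 ✓; ∠KSR = 136.8° ✓; |SR| = 19.60 ✗.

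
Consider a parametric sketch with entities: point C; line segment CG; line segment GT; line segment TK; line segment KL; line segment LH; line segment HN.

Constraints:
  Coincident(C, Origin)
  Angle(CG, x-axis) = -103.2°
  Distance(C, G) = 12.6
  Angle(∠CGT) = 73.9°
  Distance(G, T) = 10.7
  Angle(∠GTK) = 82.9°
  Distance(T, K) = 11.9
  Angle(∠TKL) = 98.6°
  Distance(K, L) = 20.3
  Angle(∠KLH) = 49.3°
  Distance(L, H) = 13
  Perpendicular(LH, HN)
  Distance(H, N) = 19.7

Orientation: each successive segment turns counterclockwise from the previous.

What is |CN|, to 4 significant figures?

9.299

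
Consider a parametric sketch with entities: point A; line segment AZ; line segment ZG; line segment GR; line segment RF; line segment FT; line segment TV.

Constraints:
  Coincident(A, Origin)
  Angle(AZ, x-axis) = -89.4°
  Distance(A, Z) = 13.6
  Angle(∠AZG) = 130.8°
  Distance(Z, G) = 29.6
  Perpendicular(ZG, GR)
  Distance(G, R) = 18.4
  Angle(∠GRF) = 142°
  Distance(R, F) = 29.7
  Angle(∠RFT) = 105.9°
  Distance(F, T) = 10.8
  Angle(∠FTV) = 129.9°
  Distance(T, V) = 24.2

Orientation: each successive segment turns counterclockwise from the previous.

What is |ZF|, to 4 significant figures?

43.31

A is at the origin; AZ runs at -89.4° with length 13.6, so Z = (0.1424, -13.60). ∠AZG = 130.8° gives ZG at -40.20° from the x-axis; with |ZG| = 29.6, G = (22.75, -32.70). ZG ⟂ GR, so GR runs at 49.80°; with |GR| = 18.4, R = (34.63, -18.65). ∠GRF = 142.0° gives RF at 87.80° from the x-axis; with |RF| = 29.7, F = (35.77, 11.03). Then |ZF| = |F − Z| = 43.31.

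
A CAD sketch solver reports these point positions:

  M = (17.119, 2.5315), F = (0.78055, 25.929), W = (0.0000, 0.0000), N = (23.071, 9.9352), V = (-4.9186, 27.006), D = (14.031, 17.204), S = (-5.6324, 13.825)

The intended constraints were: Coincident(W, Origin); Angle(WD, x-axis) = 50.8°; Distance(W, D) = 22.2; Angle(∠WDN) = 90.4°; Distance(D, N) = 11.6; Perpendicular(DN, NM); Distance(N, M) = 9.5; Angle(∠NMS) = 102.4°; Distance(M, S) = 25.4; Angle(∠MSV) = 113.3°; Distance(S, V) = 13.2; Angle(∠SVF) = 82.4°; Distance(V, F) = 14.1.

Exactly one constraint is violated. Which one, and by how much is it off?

Distance(V, F) = 14.1 — off by 8.30.

W = (0.00, 0.00) ✓; WD at 50.80° ✓; |WD| = 22.20 ✓; ∠WDN = 90.40° ✓; |DN| = 11.60 ✓; ∠(DN, NM) = 89.99° ✓; |NM| = 9.500 ✓; ∠NMS = 102.4° ✓; |MS| = 25.40 ✓; ∠MSV = 113.3° ✓; |SV| = 13.20 ✓; ∠SVF = 82.40° ✓; |VF| = 5.800 ✗.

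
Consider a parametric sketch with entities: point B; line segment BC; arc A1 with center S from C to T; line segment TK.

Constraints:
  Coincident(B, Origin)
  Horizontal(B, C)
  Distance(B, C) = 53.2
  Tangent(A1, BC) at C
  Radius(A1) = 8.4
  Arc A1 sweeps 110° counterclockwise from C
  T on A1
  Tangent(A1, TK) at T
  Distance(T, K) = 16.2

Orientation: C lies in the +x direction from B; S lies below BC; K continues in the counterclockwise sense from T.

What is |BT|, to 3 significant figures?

46.7

B is at the origin; BC is horizontal with |BC| = 53.2 and C on the +x side, so C = (53.2, 0.00). Tangency of A1 to BC means the radius SC is perpendicular to BC, so S = C + (0, -8.4) = (53.2, -8.40). On A1, C sits at bearing 90° from S; a 110° counterclockwise sweep puts T at bearing 200°, so T = S + 8.4·(cos 200°, sin 200°) = (45.3, -11.3). Then |BT| = |T − B| = 46.7.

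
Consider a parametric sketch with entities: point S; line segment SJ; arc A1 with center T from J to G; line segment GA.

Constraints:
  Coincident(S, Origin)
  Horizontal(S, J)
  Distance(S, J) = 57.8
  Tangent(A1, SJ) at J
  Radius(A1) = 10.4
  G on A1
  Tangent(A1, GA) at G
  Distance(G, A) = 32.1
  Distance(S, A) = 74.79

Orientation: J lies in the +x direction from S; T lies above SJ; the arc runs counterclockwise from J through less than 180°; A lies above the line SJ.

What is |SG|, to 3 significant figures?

69.1

Checks: ∠(TJ, JS) = 90.00° ✓; |TJ| = 10.40 ✓; |TG| = 10.40 ✓; ∠(TG, GA) = 90.00° ✓; |GA| = 32.10 ✓; |SA| = 74.79 ✓.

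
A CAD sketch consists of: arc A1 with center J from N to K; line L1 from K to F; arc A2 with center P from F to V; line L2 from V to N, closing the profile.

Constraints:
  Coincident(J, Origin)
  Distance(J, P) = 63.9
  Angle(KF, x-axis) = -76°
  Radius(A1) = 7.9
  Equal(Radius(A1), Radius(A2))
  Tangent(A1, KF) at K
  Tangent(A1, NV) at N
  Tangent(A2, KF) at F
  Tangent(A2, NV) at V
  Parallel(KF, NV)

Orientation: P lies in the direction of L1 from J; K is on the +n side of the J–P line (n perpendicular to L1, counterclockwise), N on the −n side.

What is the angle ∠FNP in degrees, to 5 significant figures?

6.8407°

The slot axis is L1's direction at -76.0°, so u = (cos -76.0°, sin -76.0°) = (0.24192, -0.97030) and n = (−sin -76.0°, cos -76.0°) = (0.97030, 0.24192). J is at the origin and P lies 63.9 along u from J, so P = 63.9·u = (15.459, -62.002). Tangency of A1 to both parallel lines with radius 7.9 puts K and N at J ± 7.9·n: K = (7.6653, 1.9112), N = (-7.6653, -1.9112). Equal radii place F and V the same way about P: F = P + 7.9·n = (23.124, -60.091), V = P − 7.9·n = (7.7935, -63.913). Then cos ∠FNP = NF·NP / (|NF||NP|), giving 6.8407°.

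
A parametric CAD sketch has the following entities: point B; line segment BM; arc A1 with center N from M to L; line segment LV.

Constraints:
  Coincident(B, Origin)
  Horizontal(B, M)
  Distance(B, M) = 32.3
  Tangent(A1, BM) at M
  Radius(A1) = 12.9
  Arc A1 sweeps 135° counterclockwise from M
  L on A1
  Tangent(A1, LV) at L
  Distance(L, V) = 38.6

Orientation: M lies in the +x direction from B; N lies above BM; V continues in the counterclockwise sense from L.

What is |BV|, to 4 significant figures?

51.30

B is at the origin; B and M share the same y with |BM| = 32.3 and M on the +x side, so M = (32.30, 0.000). A1 meets BM tangentially, so NM is at right angles to BM, so N = M + (0, 12.9) = (32.30, 12.90). On A1, M sits at bearing -90° from N; a 135° counterclockwise sweep puts L at bearing 45°, so L = N + 12.9·(cos 45°, sin 45°) = (41.42, 22.02). Since A1 is tangent to LV there, NL ⟂ LV, so LV runs along (−sin 45°, cos 45°); with |LV| = 38.6, V = (14.13, 49.32). Then |BV| = |V − B| = 51.30.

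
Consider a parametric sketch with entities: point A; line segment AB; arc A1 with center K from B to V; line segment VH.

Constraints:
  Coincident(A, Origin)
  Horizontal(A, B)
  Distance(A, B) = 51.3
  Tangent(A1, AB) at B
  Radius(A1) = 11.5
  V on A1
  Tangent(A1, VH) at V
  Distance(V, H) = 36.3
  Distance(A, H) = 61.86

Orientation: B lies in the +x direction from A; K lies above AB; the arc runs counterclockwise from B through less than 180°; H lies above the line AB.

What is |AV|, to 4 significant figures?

63.31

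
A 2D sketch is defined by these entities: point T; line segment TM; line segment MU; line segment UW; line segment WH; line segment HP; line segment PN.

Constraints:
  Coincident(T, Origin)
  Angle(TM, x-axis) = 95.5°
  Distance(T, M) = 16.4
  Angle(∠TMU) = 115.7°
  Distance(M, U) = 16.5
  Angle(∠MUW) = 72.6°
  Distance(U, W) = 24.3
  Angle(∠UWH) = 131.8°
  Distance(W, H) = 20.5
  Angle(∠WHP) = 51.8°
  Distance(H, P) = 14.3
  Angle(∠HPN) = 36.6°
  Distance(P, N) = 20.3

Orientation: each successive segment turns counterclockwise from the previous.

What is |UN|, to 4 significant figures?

39.32

∠WHP = 51.8° gives HP at 83.60° from the x-axis; with |HP| = 14.3, P = (-2.054, -2.432). ∠HPN = 36.6° gives PN at -133.0° from the x-axis; with |PN| = 20.3, N = (-15.90, -17.28). Then |UN| = |N − U| = 39.32.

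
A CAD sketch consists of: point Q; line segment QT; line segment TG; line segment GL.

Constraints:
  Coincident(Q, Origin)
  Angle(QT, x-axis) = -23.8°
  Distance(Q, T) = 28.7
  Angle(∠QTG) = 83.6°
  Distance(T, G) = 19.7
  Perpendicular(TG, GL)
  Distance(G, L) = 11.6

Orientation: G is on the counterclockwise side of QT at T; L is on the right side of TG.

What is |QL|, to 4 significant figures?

43.38

Q is at the origin; QT runs at -23.8° with length 28.7, so T = 28.7·(cos -23.8°, sin -23.8°) = (26.26, -11.58). ∠QTG = 83.6°, so TG runs at -23.8° + (180° − 83.6°) = 72.60° from the x-axis; with |TG| = 19.7, G = T + 19.7·(cos 72.60°, sin 72.60°) = (32.15, 7.217). TG is perpendicular to GL; with |GL| = 11.6 on the right of TG, L = G + 11.6·(0.9542, -0.2990) = (43.22, 3.748). Then |QL| = |L − Q| = 43.38.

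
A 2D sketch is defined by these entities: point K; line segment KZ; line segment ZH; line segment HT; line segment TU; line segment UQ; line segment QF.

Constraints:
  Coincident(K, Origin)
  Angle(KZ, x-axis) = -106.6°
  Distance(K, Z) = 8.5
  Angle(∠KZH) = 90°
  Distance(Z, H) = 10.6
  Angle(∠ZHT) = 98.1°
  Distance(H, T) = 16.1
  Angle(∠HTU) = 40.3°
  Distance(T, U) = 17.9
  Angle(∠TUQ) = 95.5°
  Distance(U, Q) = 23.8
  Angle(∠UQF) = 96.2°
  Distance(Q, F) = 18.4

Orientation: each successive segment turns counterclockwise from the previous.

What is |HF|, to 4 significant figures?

19.79

K is at the origin; KZ runs at -106.6° with length 8.5, so Z = (-2.428, -8.146). ∠KZH = 90.0° gives ZH at -16.60° from the x-axis; with |ZH| = 10.6, H = (7.730, -11.17). ∠ZHT = 98.1° gives HT at 65.30° from the x-axis; with |HT| = 16.1, T = (14.46, 3.453). ∠HTU = 40.3° gives TU at -155.0° from the x-axis; with |TU| = 17.9, U = (-1.765, -4.112). ∠TUQ = 95.5° gives UQ at -70.50° from the x-axis; with |UQ| = 23.8, Q = (6.179, -26.55). ∠UQF = 96.2° gives QF at 13.30° from the x-axis; with |QF| = 18.4, F = (24.09, -22.31). Then |HF| = |F − H| = 19.79.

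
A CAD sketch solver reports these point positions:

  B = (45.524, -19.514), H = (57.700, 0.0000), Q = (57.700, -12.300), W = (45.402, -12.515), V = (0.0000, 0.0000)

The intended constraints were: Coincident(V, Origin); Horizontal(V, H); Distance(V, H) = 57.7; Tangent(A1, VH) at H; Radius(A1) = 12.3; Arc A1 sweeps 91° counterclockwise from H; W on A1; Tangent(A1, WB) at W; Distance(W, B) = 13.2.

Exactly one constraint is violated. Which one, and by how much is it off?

Distance(W, B) = 13.2 — off by 6.20.

V = (0.00, 0.00) ✓; V.y = 0.00, H.y = 0.00 ✓; |VH| = 57.70 ✓; ∠(QH, HV) = 90.00° ✓; |QH| = 12.30 ✓; bearing(Q→W) − bearing(Q→H) = 91.00° ✓; |QW| = 12.30 ✓; ∠(QW, WB) = 90.00° ✓; |WB| = 7.000 ✗.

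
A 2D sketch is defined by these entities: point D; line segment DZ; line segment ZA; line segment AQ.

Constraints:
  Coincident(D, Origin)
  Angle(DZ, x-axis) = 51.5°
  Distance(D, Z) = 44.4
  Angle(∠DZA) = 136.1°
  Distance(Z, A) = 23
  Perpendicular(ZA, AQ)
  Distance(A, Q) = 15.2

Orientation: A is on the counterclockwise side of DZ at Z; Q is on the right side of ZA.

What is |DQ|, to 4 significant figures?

71.69

D is at the origin; DZ runs at 51.5° with length 44.4, so Z = 44.4·(cos 51.5°, sin 51.5°) = (27.64, 34.75). ∠DZA = 136.1°, so ZA runs at 51.5° + (180° − 136.1°) = 95.40° from the x-axis; with |ZA| = 23.0, A = Z + 23.0·(cos 95.40°, sin 95.40°) = (25.48, 57.65). ZA is perpendicular to AQ; with |AQ| = 15.2 on the right of ZA, Q = A + 15.2·(0.9956, 0.09411) = (40.61, 59.08). Then |DQ| = |Q − D| = 71.69.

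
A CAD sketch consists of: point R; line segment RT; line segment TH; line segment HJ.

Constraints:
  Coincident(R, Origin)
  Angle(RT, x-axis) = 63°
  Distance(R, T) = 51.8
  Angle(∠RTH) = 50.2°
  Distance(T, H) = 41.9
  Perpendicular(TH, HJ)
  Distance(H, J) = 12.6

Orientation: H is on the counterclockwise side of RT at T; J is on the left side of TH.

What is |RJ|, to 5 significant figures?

28.568

R is at the origin; RT runs at 63.0° with length 51.8, so T = 51.8·(cos 63.0°, sin 63.0°) = (23.517, 46.154). ∠RTH = 50.2°, so TH runs at 63.0° + (180° − 50.2°) = 192.80° from the x-axis; with |TH| = 41.9, H = T + 41.9·(cos 192.80°, sin 192.80°) = (-17.342, 36.871). TH ⟂ HJ; with |HJ| = 12.6 on the left of TH, J = H + 12.6·(0.22155, -0.97515) = (-14.551, 24.584). Then |RJ| = |J − R| = 28.568.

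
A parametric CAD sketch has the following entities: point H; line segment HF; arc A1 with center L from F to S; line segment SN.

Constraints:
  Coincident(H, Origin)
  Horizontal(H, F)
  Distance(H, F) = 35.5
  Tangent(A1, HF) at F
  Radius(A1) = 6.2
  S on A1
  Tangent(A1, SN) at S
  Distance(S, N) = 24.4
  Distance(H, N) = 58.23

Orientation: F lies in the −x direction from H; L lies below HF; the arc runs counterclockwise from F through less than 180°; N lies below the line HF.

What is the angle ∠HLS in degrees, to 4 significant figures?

140.8°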